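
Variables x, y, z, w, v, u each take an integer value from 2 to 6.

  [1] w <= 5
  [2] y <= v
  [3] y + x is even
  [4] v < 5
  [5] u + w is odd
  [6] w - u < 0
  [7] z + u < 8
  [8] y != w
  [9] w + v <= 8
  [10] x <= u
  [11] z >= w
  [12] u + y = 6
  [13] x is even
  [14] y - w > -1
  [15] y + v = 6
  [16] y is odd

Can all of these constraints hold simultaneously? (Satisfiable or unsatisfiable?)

Unsatisfiable

Constraint 16 makes y odd and constraint 13 makes x even, so y + x must be odd. Constraint 3 says y + x is even — contradiction.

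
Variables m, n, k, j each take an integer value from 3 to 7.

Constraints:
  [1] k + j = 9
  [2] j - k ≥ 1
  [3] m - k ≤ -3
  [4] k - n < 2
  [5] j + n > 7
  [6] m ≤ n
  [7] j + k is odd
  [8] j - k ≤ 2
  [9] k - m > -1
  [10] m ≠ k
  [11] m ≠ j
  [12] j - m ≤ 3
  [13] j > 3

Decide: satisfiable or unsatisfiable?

Constraints 2, 3, and 12 give m − j ≥ -3, j − k ≥ 1, k − m ≥ 3.
Adding all 3 inequalities: the left sides telescope to 0, and the right sides sum to (-3) + 1 + 3 = 1. So 0 ≥ 1, which is false.

Unsatisfiable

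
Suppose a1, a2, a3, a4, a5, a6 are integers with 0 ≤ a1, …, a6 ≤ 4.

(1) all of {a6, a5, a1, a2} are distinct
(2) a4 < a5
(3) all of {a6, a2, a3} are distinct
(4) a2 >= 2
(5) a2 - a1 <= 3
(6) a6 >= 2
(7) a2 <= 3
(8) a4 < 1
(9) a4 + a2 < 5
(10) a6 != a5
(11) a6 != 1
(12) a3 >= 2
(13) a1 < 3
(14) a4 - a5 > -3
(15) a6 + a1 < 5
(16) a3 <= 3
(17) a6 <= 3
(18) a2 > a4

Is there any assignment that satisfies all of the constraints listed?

Unsatisfiable

Constraints 4, 6, 7, 12, 16, and 17 confine each of a6, a2, a3 to the 2 values {2, 3}.
Constraint 3 requires all 3 of them to be distinct, but only 2 values are available — impossible by the pigeonhole principle.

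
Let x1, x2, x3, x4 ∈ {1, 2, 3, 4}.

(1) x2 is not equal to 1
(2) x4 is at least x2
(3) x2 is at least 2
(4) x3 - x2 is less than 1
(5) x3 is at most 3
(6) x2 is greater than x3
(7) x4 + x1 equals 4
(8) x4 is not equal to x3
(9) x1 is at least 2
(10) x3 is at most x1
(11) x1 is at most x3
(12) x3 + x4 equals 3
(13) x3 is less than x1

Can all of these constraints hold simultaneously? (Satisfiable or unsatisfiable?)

Unsatisfiable

From constraints 9 and 11: x3 ≥ x1 ≥ 2. From constraints 2 and 3: x4 ≥ x2 ≥ 2. Hence x3 + x4 ≥ 4. But constraint 12 requires x3 + x4 = 3, and 3 < 4. Contradiction.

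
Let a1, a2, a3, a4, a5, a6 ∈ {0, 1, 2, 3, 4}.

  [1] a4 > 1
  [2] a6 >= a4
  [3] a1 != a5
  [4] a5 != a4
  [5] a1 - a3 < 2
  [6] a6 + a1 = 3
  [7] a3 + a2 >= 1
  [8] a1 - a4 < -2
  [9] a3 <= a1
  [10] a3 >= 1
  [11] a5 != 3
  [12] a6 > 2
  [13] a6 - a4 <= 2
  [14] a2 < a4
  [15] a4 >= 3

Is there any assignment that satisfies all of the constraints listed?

From constraints 2 and 15: a6 ≥ a4 ≥ 3. From constraints 9 and 10: a1 ≥ a3 ≥ 1. Hence a6 + a1 ≥ 4. But constraint 6 requires a6 + a1 = 3, and 3 < 4. Contradiction.

Unsatisfiable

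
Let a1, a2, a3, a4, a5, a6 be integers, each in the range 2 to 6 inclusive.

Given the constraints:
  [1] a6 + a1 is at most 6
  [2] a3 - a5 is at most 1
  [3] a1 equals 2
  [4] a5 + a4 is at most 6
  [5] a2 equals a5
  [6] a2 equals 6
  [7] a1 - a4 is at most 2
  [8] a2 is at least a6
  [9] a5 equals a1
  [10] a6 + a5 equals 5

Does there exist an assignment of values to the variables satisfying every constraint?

Constraint 6 fixes a2 = 6 and constraint 3 fixes a1 = 2. Constraints 5 and 9 give a2 = a5 = a1, so a2 = a1. But 6 ≠ 2 — contradiction.

Unsatisfiable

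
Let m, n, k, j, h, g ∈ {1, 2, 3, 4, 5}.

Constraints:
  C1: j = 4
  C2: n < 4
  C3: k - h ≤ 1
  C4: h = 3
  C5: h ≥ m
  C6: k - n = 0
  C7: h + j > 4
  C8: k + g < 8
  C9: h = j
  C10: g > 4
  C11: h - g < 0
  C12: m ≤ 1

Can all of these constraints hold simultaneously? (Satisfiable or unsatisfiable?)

Constraint 4 fixes h = 3 and constraint 1 fixes j = 4, but constraint 9 requires h = j. Since 3 ≠ 4, contradiction.

Unsatisfiable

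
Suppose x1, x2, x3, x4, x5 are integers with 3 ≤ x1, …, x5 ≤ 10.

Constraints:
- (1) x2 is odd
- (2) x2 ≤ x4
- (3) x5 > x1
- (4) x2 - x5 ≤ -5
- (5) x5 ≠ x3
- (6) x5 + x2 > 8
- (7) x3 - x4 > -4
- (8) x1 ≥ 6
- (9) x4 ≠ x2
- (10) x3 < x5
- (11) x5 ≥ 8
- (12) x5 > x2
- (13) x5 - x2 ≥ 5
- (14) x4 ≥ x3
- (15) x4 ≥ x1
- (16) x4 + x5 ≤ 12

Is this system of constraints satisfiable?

Unsatisfiable

From constraints 8 and 15: x4 ≥ x1 ≥ 6. From constraint 11: x5 ≥ 8. Hence x4 + x5 ≥ 14. But constraint 16 requires x4 + x5 ≤ 12, and 12 < 14. Contradiction.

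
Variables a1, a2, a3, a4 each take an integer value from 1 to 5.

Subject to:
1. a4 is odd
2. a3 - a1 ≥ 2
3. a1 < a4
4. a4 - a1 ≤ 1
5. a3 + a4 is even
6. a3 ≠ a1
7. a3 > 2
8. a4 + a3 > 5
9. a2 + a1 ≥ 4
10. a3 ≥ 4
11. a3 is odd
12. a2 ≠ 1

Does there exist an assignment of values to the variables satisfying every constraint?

Satisfiable

The assignment a1 = 2, a2 = 4, a3 = 5, a4 = 3 works:
  constraint 2 holds since a3 - a1 = 3.
  constraint 4 holds since a4 - a1 = 1.
  constraint 8 holds since a4 + a3 = 8.
The rest check out directly.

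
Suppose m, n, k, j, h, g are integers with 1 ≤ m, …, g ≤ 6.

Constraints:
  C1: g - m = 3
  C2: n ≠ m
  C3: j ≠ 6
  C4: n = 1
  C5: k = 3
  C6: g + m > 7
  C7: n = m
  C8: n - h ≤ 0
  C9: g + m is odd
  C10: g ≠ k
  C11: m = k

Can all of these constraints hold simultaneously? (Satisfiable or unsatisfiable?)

Unsatisfiable

Constraint 4 fixes n = 1 and constraint 5 fixes k = 3. Constraints 7 and 11 give n = m = k, so n = k. But 1 ≠ 3 — contradiction.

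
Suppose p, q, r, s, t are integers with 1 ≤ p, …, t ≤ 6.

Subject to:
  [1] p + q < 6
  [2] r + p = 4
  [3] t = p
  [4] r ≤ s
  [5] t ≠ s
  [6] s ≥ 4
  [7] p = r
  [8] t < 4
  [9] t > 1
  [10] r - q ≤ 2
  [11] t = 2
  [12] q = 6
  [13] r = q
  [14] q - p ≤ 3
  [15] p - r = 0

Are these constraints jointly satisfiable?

Unsatisfiable

Constraint 11 fixes t = 2 and constraint 12 fixes q = 6. Constraints 3, 7, and 13 give t = p = r = q, so t = q. But 2 ≠ 6 — contradiction.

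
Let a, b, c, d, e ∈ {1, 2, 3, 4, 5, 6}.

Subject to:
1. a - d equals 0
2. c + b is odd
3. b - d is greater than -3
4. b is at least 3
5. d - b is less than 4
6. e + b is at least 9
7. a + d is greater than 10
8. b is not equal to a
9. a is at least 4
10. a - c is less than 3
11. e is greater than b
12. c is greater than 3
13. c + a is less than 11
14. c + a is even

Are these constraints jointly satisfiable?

Satisfiable

The assignment a = 6, b = 5, c = 4, d = 6, e = 6 works:
  constraint 1 holds since a - d = 0.
  constraint 3 holds since b - d = -1.
The rest check out directly.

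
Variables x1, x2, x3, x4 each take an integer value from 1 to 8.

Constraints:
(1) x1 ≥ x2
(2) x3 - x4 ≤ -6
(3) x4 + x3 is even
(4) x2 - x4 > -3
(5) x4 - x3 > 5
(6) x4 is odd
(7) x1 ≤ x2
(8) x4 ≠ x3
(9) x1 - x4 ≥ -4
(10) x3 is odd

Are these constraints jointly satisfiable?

Satisfiable

One satisfying assignment is x1 = 5, x2 = 5, x3 = 1, x4 = 7.
For the less obvious constraints — constraint 2: x3 - x4 = -6; constraint 4: x2 - x4 = -2; constraint 5: x4 - x3 = 6 — and the others hold by inspection.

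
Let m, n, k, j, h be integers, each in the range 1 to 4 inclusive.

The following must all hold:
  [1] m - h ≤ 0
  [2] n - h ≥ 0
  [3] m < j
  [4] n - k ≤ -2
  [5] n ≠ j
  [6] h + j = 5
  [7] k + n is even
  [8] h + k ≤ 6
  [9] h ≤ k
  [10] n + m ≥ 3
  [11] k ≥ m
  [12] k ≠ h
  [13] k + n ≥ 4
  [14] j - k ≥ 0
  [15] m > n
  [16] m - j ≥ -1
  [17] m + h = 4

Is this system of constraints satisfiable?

Unsatisfiable

Constraints 1, 2, 4, 14, and 16 give n − h ≥ 0, h − m ≥ 0, m − j ≥ -1, j − k ≥ 0, k − n ≥ 2.
Adding all 5 inequalities: the left sides telescope to 0, and the right sides sum to 0 + 0 + (-1) + 0 + 2 = 1. So 0 ≥ 1, which is false.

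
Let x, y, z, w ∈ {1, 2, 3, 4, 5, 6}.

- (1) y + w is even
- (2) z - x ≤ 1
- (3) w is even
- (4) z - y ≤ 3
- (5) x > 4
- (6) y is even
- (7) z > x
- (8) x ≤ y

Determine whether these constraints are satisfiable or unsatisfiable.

Satisfiable

Setting (x, y, z, w) = (5, 6, 6, 4) satisfies everything: constraint 2: z - x = 1; constraint 4: z - y = 0, and the others follow.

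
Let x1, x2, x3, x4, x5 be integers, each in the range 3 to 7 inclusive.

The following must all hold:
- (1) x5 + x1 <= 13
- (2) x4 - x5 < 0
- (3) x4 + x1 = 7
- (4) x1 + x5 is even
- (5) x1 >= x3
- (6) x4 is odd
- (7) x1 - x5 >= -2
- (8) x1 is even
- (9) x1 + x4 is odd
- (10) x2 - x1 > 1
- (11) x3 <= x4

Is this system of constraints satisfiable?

Satisfiable

The assignment x1 = 4, x2 = 7, x3 = 3, x4 = 3, x5 = 6 works:
  constraint 1 holds since x5 + x1 = 10.
  constraint 2 holds since x4 - x5 = -3.
The rest check out directly.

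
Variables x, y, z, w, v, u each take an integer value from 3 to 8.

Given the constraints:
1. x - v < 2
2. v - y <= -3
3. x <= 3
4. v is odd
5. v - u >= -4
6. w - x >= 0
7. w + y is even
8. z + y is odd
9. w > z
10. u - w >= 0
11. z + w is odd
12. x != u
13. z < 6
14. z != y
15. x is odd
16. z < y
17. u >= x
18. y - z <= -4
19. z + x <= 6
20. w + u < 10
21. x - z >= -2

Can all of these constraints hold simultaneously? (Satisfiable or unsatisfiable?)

Unsatisfiable

Constraints 2, 5, 6, 10, 18, and 21 give y − v ≥ 3, v − u ≥ -4, u − w ≥ 0, w − x ≥ 0, x − z ≥ -2, z − y ≥ 4.
Adding all 6 inequalities: the left sides telescope to 0, and the right sides sum to 3 + (-4) + 0 + 0 + (-2) + 4 = 1. So 0 ≥ 1, which is false.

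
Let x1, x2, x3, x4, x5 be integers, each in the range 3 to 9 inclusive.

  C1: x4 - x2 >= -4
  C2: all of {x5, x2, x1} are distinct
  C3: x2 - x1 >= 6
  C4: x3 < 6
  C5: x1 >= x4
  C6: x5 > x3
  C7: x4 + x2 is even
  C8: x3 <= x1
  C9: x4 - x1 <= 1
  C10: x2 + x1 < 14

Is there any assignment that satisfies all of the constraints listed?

Constraints 1, 3, and 9 give x1 − x4 ≥ -1, x4 − x2 ≥ -4, x2 − x1 ≥ 6.
Adding all 3 inequalities: the left sides telescope to 0, and the right sides sum to (-1) + (-4) + 6 = 1. So 0 ≥ 1, which is false.

Unsatisfiable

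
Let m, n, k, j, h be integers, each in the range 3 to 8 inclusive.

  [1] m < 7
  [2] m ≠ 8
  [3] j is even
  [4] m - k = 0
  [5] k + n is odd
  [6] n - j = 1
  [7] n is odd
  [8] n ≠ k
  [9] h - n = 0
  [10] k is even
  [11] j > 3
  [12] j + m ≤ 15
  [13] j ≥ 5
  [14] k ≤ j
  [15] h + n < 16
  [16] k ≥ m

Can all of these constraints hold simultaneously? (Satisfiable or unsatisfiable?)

Satisfiable

One satisfying assignment is m = 6, n = 7, k = 6, j = 6, h = 7.
For the less obvious constraints — constraint 4: m - k = 0; constraint 6: n - j = 1 — and the others hold by inspection.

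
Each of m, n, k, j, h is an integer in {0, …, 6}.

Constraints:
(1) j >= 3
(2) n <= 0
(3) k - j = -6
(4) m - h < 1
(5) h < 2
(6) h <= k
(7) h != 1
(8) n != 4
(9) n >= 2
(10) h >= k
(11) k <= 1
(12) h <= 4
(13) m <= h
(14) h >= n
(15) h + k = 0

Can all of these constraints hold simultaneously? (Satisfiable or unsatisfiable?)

Unsatisfiable

From constraints 9 and 14: h ≥ n and n ≥ 2, so h ≥ 2. From constraints 6 and 11: h ≤ k and k ≤ 1, so h ≤ 1. But 1 < 2, so no value of h works.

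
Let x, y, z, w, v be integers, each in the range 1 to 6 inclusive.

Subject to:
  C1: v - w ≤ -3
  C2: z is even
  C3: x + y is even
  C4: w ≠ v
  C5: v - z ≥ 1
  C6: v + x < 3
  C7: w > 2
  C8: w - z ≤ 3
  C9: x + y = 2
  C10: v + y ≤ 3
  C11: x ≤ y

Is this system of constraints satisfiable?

Unsatisfiable

Constraints 1, 5, and 8 give w − v ≥ 3, v − z ≥ 1, z − w ≥ -3.
Adding all 3 inequalities: the left sides telescope to 0, and the right sides sum to 3 + 1 + (-3) = 1. So 0 ≥ 1, which is false.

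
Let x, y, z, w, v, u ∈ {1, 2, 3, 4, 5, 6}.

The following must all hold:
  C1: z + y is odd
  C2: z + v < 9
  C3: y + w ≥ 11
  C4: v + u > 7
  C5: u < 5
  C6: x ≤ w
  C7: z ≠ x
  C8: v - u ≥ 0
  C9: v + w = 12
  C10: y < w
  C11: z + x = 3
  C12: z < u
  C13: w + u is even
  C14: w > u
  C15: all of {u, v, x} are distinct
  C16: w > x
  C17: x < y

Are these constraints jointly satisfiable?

One satisfying assignment is x = 1, y = 5, z = 2, w = 6, v = 6, u = 4.
For the less obvious constraints — constraint 2: z + v = 8; constraint 3: y + w = 11; constraint 4: v + u = 10 — and the others hold by inspection.

Satisfiable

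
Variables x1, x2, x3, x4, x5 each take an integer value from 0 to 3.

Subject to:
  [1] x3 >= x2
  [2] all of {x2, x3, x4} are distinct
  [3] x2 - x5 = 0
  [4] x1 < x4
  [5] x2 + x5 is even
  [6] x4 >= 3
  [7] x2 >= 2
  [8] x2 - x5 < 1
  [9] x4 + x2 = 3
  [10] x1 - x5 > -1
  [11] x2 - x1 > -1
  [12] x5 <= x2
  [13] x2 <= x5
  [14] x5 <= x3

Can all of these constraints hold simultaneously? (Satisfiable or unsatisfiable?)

Unsatisfiable

From constraint 6: x4 ≥ 3. From constraint 7: x2 ≥ 2. Hence x4 + x2 ≥ 5. But constraint 9 requires x4 + x2 = 3, and 3 < 5. Contradiction.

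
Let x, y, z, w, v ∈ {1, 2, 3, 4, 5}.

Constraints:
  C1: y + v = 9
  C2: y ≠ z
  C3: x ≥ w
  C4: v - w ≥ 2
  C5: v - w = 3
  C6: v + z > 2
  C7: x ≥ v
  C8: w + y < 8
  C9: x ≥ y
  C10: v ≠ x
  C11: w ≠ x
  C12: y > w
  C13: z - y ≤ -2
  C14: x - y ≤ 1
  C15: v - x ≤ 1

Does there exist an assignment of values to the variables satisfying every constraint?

Satisfiable

Setting (x, y, z, w, v) = (5, 5, 1, 1, 4) satisfies everything: constraint 1: y + v = 9; constraint 4: v - w = 3; constraint 5: v - w = 3, and the others follow.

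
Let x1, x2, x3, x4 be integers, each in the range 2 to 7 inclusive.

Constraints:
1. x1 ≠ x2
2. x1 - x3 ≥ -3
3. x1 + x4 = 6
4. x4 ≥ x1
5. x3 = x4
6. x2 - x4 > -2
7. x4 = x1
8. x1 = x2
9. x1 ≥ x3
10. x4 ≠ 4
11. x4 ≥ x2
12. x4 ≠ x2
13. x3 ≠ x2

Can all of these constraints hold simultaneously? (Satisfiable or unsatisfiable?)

From constraints 5, 7, and 8, x3 = x4 = x1 = x2, so x3 = x2. But constraint 13 says x3 ≠ x2. Contradiction.

Unsatisfiable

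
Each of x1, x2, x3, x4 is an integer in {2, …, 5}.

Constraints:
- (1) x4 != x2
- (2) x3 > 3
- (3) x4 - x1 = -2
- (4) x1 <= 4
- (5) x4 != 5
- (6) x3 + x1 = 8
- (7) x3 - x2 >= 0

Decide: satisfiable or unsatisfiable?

Take x1 = 4, x2 = 4, x3 = 4, x4 = 2. Then constraint 3: x4 - x1 = -2; constraint 6: x3 + x1 = 8, and every other listed constraint is also met.

Satisfiable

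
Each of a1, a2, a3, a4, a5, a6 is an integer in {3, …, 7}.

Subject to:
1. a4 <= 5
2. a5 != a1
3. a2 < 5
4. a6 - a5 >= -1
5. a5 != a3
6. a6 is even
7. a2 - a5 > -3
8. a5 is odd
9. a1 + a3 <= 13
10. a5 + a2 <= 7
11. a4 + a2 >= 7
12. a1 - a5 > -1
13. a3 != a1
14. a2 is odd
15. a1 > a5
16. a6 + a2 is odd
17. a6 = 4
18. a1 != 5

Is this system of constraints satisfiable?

One satisfying assignment is a1 = 4, a2 = 3, a3 = 6, a4 = 5, a5 = 3, a6 = 4.
For the less obvious constraints — constraint 4: a6 - a5 = 1; constraint 7: a2 - a5 = 0 — and the others hold by inspection.

Satisfiable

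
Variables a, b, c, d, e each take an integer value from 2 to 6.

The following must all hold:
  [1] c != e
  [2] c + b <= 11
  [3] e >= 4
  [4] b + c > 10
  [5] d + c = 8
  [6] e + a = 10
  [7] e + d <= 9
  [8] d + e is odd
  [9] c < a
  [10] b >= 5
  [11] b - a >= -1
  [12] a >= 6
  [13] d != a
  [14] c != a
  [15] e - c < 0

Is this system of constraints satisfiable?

Satisfiable

Setting (a, b, c, d, e) = (6, 6, 5, 3, 4) satisfies everything: constraint 2: c + b = 11; constraint 4: b + c = 11; constraint 5: d + c = 8, and the others follow.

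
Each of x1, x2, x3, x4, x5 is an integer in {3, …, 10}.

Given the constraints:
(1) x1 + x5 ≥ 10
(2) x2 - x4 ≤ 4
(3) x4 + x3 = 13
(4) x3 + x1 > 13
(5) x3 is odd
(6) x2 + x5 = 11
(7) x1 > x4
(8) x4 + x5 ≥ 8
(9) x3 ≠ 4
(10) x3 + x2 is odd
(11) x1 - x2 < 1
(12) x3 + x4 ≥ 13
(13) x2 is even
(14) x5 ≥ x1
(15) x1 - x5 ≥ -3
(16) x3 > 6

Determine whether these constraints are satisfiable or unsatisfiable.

Satisfiable

The assignment x1 = 5, x2 = 6, x3 = 9, x4 = 4, x5 = 5 works:
  constraint 1 holds since x1 + x5 = 10.
  constraint 2 holds since x2 - x4 = 2.
  constraint 3 holds since x4 + x3 = 13.
The rest check out directly.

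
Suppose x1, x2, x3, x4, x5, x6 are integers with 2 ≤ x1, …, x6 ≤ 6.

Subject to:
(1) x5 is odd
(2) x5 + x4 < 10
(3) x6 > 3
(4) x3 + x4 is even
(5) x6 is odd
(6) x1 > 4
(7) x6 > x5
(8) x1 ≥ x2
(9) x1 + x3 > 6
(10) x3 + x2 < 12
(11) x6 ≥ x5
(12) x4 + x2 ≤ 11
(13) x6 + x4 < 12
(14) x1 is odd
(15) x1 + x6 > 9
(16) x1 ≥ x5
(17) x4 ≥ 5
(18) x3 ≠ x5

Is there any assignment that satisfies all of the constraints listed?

Take x1 = 5, x2 = 5, x3 = 4, x4 = 6, x5 = 3, x6 = 5. Then constraint 2: x5 + x4 = 9; constraint 9: x1 + x3 = 9; constraint 10: x3 + x2 = 9, and every other listed constraint is also met.

Satisfiable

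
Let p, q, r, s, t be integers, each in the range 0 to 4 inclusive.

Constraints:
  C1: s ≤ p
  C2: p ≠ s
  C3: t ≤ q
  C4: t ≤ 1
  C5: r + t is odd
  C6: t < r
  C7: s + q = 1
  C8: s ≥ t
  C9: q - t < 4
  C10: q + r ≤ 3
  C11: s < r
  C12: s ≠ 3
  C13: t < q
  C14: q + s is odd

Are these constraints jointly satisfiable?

The assignment p = 3, q = 1, r = 1, s = 0, t = 0 works:
  constraint 7 holds since s + q = 1.
  constraint 9 holds since q - t = 1.
The rest check out directly.

Satisfiable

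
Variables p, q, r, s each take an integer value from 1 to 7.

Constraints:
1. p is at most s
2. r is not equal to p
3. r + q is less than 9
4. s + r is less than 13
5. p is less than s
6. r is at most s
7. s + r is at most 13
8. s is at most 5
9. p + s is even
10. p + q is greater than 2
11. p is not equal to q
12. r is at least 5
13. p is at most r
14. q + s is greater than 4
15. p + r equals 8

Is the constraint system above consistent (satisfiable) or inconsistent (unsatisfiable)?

Satisfiable

The assignment p = 3, q = 1, r = 5, s = 5 works:
  constraint 3 holds since r + q = 6.
  constraint 4 holds since s + r = 10.
The rest check out directly.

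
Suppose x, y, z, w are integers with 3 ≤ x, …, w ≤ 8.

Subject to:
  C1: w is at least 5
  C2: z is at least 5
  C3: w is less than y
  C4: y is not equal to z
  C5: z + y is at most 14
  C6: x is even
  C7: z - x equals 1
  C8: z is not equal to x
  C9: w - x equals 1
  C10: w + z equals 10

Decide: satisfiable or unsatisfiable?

Try x = 4, y = 8, z = 5, w = 5.
Check constraint 5: z + y = 13; constraint 7: z - x = 1. The remaining constraints are straightforward to verify.

Satisfiable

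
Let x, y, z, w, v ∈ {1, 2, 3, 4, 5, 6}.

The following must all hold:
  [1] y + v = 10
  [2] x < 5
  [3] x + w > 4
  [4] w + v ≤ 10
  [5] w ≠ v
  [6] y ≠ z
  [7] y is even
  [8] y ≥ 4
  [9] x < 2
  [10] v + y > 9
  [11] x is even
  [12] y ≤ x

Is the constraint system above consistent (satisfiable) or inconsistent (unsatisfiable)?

From constraints 8 and 12: x ≥ y and y ≥ 4, so x ≥ 4. From constraint 9: x ≤ 1. But 1 < 4, so no value of x works.

Unsatisfiable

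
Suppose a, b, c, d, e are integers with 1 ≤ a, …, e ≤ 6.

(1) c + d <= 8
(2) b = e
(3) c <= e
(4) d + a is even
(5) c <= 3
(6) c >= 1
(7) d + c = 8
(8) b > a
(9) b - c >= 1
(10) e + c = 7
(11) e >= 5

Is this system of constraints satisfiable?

Satisfiable

Take a = 2, b = 5, c = 2, d = 6, e = 5. Then constraint 1: c + d = 8; constraint 7: d + c = 8; constraint 9: b - c = 3, and every other listed constraint is also met.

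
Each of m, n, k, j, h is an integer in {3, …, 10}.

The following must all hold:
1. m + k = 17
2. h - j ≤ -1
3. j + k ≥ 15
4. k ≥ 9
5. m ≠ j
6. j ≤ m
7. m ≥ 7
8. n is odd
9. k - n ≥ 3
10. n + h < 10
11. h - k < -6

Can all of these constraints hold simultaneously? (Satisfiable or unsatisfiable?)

Satisfiable

Take m = 7, n = 5, k = 10, j = 5, h = 3. Then constraint 1: m + k = 17; constraint 2: h - j = -2, and every other listed constraint is also met.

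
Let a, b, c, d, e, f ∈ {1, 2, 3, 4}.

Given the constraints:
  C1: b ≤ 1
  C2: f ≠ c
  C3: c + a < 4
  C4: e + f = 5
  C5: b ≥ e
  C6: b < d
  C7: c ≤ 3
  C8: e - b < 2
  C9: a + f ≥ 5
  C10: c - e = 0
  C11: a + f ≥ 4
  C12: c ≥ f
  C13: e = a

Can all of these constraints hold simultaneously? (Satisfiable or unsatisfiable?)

Unsatisfiable

From constraints 1 and 5: e ≤ b ≤ 1. From constraints 7 and 12: f ≤ c ≤ 3. Hence e + f ≤ 4. But constraint 4 requires e + f = 5, and 5 > 4. Contradiction.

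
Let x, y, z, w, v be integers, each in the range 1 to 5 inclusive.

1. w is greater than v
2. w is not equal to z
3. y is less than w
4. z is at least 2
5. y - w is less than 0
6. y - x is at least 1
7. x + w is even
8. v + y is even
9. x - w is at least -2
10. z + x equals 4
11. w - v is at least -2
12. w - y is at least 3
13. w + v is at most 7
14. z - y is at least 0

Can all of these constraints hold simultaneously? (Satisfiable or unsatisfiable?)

Constraints 6, 9, and 12 give y − x ≥ 1, x − w ≥ -2, w − y ≥ 3.
Adding all 3 inequalities: the left sides telescope to 0, and the right sides sum to 1 + (-2) + 3 = 2. So 0 ≥ 2, which is false.

Unsatisfiable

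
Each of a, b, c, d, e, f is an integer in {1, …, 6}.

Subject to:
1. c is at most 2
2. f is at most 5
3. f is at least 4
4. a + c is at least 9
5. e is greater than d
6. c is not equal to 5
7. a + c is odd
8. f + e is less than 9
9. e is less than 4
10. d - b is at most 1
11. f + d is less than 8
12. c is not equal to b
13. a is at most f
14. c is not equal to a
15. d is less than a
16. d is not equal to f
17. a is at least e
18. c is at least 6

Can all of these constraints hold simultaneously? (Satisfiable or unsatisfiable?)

Unsatisfiable

From constraints 2 and 13: a ≤ f ≤ 5. From constraint 1: c ≤ 2. Hence a + c ≤ 7. But constraint 4 requires a + c ≥ 9, and 9 > 7. Contradiction.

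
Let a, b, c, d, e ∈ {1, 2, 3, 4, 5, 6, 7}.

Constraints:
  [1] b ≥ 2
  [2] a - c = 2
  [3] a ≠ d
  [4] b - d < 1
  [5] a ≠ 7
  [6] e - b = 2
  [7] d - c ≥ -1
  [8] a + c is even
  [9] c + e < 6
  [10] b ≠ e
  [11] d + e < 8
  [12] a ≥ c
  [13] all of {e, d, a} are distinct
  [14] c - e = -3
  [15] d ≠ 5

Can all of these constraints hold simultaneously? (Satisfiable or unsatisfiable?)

Satisfiable

Setting (a, b, c, d, e) = (3, 2, 1, 2, 4) satisfies everything: constraint 2: a - c = 2; constraint 4: b - d = 0, and the others follow.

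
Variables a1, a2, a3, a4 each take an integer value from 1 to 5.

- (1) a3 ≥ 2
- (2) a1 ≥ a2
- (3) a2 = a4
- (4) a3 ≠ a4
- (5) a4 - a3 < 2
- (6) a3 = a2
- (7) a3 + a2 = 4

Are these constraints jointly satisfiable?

From constraints 3 and 6, a3 = a2 = a4, so a3 = a4. But constraint 4 says a3 ≠ a4. Contradiction.

Unsatisfiable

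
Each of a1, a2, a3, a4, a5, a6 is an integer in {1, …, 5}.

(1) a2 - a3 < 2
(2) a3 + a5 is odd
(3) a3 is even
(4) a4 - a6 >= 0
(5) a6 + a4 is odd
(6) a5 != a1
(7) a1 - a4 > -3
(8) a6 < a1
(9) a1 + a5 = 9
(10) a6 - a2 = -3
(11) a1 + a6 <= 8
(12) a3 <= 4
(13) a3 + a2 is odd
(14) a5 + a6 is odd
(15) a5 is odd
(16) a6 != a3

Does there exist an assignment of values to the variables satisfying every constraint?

The assignment a1 = 4, a2 = 5, a3 = 4, a4 = 5, a5 = 5, a6 = 2 works:
  constraint 1 holds since a2 - a3 = 1.
  constraint 4 holds since a4 - a6 = 3.
  constraint 7 holds since a1 - a4 = -1.
The rest check out directly.

Satisfiable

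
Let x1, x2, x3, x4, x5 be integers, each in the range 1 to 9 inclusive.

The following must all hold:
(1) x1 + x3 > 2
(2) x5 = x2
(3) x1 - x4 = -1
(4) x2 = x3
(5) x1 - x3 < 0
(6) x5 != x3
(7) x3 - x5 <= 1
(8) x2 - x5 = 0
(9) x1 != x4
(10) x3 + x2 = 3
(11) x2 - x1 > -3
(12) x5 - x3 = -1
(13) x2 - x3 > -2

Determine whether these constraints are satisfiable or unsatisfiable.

From constraints 2 and 4, x5 = x2 = x3, so x5 = x3. But constraint 6 says x5 ≠ x3. Contradiction.

Unsatisfiable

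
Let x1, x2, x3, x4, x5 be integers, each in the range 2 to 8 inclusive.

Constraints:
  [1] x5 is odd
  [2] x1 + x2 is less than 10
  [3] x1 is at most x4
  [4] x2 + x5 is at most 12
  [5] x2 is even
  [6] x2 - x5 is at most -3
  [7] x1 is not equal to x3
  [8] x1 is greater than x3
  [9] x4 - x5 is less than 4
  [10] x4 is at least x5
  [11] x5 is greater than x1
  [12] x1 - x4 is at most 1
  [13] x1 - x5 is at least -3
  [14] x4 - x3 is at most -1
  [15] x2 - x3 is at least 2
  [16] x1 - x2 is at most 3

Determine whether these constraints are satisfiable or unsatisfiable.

Unsatisfiable

Constraints 6, 12, 13, 14, and 15 give x4 − x1 ≥ -1, x1 − x5 ≥ -3, x5 − x2 ≥ 3, x2 − x3 ≥ 2, x3 − x4 ≥ 1.
Adding all 5 inequalities: the left sides telescope to 0, and the right sides sum to (-1) + (-3) + 3 + 2 + 1 = 2. So 0 ≥ 2, which is false.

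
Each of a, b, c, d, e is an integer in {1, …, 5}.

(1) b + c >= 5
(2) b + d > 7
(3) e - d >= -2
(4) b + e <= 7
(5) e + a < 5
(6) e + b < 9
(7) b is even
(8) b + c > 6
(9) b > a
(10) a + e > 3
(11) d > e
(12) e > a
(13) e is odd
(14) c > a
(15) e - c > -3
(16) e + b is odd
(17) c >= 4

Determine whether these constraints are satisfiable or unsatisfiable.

Take a = 1, b = 4, c = 4, d = 5, e = 3. Then constraint 1: b + c = 8; constraint 2: b + d = 9, and every other listed constraint is also met.

Satisfiable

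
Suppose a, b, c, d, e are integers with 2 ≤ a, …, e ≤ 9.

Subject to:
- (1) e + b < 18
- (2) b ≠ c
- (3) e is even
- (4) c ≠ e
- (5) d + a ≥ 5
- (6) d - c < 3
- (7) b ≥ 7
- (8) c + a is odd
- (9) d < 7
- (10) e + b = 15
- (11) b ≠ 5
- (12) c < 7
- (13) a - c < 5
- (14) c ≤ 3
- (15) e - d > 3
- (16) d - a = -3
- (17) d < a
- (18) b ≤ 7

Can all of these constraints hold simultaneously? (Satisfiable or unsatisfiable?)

Satisfiable

Take a = 5, b = 7, c = 2, d = 2, e = 8. Then constraint 1: e + b = 15; constraint 5: d + a = 7; constraint 6: d - c = 0, and every other listed constraint is also met.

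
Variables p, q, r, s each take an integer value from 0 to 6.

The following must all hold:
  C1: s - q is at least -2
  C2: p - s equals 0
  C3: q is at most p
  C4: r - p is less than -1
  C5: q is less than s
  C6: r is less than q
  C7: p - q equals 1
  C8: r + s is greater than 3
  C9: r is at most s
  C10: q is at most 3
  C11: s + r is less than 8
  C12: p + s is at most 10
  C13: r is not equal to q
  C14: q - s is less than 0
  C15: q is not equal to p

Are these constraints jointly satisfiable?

Setting (p, q, r, s) = (4, 3, 2, 4) satisfies everything: constraint 1: s - q = 1; constraint 2: p - s = 0, and the others follow.

Satisfiable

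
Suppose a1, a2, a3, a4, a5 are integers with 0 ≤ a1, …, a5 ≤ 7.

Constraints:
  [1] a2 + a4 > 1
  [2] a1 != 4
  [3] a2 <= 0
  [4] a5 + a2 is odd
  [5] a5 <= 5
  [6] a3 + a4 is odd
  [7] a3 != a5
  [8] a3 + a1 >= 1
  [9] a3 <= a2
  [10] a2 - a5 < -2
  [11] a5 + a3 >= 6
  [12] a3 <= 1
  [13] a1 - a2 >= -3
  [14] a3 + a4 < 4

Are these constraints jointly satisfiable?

From constraint 5: a5 ≤ 5. From constraints 3 and 9: a3 ≤ a2 ≤ 0. Hence a5 + a3 ≤ 5. But constraint 11 requires a5 + a3 ≥ 6, and 6 > 5. Contradiction.

Unsatisfiable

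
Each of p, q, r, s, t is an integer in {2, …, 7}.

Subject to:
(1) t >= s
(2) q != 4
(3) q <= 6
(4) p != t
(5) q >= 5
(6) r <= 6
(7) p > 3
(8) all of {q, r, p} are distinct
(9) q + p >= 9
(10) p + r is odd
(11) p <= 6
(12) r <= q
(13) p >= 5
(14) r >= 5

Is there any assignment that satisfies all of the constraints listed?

Constraints 3, 5, 6, 11, 13, and 14 confine each of q, r, p to the 2 values {5, 6}.
Constraint 8 requires all 3 of them to be distinct, but only 2 values are available — impossible by the pigeonhole principle.

Unsatisfiable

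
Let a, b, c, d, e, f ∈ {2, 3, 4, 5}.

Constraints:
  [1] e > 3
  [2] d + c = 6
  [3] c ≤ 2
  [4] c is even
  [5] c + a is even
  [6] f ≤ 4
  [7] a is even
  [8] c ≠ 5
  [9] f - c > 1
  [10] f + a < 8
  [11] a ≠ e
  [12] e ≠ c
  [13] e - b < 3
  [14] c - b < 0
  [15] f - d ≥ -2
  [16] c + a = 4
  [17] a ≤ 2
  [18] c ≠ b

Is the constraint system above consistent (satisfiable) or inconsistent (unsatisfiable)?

One satisfying assignment is a = 2, b = 5, c = 2, d = 4, e = 5, f = 4.
For the less obvious constraints — constraint 2: d + c = 6; constraint 9: f - c = 2 — and the others hold by inspection.

Satisfiable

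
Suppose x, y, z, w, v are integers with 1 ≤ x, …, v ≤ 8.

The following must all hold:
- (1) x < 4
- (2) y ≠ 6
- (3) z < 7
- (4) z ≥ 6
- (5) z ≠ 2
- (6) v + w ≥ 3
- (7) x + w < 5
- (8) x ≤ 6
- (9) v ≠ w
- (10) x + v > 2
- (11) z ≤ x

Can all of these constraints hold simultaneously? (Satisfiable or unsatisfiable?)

Unsatisfiable

From constraints 4 and 11: x ≥ z and z ≥ 6, so x ≥ 6. From constraint 1: x ≤ 3. But 3 < 6, so no value of x works.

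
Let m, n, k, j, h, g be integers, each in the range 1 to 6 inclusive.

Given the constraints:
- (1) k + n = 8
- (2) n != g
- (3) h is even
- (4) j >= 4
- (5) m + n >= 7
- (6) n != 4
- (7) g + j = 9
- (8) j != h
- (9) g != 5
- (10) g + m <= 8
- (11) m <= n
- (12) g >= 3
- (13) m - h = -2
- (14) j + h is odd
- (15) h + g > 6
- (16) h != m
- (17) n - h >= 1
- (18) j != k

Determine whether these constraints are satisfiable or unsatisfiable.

Satisfiable

Try m = 2, n = 6, k = 2, j = 5, h = 4, g = 4.
Check constraint 1: k + n = 8; constraint 5: m + n = 8; constraint 7: g + j = 9. The remaining constraints are straightforward to verify.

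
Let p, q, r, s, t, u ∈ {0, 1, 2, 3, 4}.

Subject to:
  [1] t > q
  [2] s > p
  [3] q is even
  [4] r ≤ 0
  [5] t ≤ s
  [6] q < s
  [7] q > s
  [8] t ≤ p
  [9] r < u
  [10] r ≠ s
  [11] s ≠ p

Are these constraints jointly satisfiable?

Constraints 1, 2, 7, and 8 give s < q, q < t, t ≤ p, p < s. Chaining: s < q < t ≤ p < s, which forces s < s — impossible.

Unsatisfiable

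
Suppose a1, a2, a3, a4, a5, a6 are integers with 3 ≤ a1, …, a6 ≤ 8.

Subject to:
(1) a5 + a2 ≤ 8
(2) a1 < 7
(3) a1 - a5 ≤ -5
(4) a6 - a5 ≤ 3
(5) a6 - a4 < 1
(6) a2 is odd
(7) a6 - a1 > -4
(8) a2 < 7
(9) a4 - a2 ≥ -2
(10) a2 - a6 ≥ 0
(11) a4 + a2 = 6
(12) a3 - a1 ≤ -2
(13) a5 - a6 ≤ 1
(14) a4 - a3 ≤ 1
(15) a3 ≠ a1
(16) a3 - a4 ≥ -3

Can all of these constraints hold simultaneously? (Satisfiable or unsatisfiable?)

Constraints 3, 9, 10, 12, 13, and 16 give a1 − a3 ≥ 2, a3 − a4 ≥ -3, a4 − a2 ≥ -2, a2 − a6 ≥ 0, a6 − a5 ≥ -1, a5 − a1 ≥ 5.
Adding all 6 inequalities: the left sides telescope to 0, and the right sides sum to 2 + (-3) + (-2) + 0 + (-1) + 5 = 1. So 0 ≥ 1, which is false.

Unsatisfiable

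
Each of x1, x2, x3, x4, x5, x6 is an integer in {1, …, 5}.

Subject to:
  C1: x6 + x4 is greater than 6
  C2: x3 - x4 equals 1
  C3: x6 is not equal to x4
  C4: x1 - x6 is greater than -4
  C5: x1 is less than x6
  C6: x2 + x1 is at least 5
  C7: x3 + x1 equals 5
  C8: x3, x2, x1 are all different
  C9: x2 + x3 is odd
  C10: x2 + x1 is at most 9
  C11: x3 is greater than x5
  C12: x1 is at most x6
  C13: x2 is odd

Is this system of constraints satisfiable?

Satisfiable

Try x1 = 1, x2 = 5, x3 = 4, x4 = 3, x5 = 3, x6 = 4.
Check constraint 1: x6 + x4 = 7; constraint 2: x3 - x4 = 1. The remaining constraints are straightforward to verify.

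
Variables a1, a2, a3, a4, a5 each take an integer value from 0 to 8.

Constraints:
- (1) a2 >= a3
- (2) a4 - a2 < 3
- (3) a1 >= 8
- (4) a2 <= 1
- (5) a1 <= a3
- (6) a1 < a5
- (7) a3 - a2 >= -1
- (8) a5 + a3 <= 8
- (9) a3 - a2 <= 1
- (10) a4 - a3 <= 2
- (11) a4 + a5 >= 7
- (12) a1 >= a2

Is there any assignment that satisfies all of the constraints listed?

Unsatisfiable

From constraints 3 and 5: a3 ≥ a1 and a1 ≥ 8, so a3 ≥ 8. From constraints 1 and 4: a3 ≤ a2 and a2 ≤ 1, so a3 ≤ 1. But 1 < 8, so no value of a3 works.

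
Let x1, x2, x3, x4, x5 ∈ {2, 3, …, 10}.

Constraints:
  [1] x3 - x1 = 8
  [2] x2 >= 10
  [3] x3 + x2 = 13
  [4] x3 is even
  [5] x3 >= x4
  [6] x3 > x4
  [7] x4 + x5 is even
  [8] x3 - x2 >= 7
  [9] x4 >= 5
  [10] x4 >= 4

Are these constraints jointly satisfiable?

Unsatisfiable

From constraints 5 and 9: x3 ≥ x4 ≥ 5. From constraint 2: x2 ≥ 10. Hence x3 + x2 ≥ 15. But constraint 3 requires x3 + x2 = 13, and 13 < 15. Contradiction.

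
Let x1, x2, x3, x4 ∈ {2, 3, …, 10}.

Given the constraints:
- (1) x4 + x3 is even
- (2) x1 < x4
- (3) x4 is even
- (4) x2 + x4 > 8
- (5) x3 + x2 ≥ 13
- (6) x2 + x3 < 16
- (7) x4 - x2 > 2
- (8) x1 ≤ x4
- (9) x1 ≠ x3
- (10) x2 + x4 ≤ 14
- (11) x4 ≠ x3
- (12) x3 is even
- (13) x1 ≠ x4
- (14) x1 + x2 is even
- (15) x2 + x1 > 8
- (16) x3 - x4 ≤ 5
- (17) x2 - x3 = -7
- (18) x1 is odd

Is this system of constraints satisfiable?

The assignment x1 = 7, x2 = 3, x3 = 10, x4 = 8 works:
  constraint 4 holds since x2 + x4 = 11.
  constraint 5 holds since x3 + x2 = 13.
The rest check out directly.

Satisfiable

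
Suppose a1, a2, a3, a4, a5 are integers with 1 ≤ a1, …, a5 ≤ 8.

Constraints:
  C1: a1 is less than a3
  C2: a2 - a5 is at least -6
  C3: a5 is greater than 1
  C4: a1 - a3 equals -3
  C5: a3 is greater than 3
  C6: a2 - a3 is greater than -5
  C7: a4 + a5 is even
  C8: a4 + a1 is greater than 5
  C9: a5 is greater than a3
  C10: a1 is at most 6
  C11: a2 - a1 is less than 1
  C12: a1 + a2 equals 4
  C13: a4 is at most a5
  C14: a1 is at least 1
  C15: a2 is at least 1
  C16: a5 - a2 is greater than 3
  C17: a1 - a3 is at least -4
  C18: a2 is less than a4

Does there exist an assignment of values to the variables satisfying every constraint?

Satisfiable

The assignment a1 = 2, a2 = 2, a3 = 5, a4 = 6, a5 = 8 works:
  constraint 2 holds since a2 - a5 = -6.
  constraint 4 holds since a1 - a3 = -3.
  constraint 6 holds since a2 - a3 = -3.
The rest check out directly.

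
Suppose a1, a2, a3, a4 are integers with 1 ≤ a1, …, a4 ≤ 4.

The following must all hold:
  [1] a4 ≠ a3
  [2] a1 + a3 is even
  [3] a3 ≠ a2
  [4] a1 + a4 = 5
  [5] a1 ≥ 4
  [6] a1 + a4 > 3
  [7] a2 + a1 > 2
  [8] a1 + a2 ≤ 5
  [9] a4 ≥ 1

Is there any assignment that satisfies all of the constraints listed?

One satisfying assignment is a1 = 4, a2 = 1, a3 = 2, a4 = 1.
For the less obvious constraints — constraint 4: a1 + a4 = 5; constraint 6: a1 + a4 = 5 — and the others hold by inspection.

Satisfiable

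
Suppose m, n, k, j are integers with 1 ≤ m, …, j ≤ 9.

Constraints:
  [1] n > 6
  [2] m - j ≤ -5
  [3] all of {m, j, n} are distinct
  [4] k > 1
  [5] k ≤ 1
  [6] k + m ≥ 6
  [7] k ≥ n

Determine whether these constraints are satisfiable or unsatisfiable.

From constraint 1: n ≥ 7. From constraints 5 and 7: n ≤ k and k ≤ 1, so n ≤ 1. But 1 < 7, so no value of n works.

Unsatisfiable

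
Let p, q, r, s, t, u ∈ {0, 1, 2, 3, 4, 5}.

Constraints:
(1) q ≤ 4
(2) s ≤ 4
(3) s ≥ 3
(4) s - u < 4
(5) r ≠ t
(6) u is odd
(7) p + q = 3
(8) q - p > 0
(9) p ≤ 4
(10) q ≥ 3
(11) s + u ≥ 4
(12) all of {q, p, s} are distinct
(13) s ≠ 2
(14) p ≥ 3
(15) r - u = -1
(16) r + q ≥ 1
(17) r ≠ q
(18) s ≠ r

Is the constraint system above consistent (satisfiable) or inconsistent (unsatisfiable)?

Constraints 1, 2, 3, 9, 10, and 14 confine each of q, p, s to the 2 values {3, 4}.
Constraint 12 requires all 3 of them to be distinct, but only 2 values are available — impossible by the pigeonhole principle.

Unsatisfiable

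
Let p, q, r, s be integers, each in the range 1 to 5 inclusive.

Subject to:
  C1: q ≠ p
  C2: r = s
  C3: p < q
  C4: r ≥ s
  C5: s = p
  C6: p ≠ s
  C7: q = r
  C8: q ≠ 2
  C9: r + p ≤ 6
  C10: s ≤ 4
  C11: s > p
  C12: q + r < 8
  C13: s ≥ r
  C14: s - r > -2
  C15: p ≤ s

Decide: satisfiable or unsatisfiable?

From constraints 2, 5, and 7, q = r = s = p, so q = p. But constraint 1 says q ≠ p. Contradiction.

Unsatisfiable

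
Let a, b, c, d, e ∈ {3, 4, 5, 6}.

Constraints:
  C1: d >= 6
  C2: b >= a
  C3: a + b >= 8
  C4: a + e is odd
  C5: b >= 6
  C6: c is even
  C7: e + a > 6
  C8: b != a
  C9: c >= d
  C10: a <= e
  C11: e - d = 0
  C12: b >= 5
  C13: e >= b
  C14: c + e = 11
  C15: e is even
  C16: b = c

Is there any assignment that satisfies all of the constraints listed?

From constraints 1 and 9: c ≥ d ≥ 6. From constraints 5 and 13: e ≥ b ≥ 6. Hence c + e ≥ 12. But constraint 14 requires c + e = 11, and 11 < 12. Contradiction.

Unsatisfiable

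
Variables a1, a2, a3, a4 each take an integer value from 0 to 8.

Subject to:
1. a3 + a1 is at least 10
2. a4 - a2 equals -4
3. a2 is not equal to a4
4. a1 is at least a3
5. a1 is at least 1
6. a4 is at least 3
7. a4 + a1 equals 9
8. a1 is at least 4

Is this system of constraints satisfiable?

Setting (a1, a2, a3, a4) = (5, 8, 5, 4) satisfies everything: constraint 1: a3 + a1 = 10; constraint 2: a4 - a2 = -4; constraint 7: a4 + a1 = 9, and the others follow.

Satisfiable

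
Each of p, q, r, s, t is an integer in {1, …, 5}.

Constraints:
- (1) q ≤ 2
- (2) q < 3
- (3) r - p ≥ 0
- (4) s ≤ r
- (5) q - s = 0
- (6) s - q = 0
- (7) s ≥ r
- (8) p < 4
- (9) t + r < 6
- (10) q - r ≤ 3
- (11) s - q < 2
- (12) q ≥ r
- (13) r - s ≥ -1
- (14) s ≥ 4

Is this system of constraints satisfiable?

Unsatisfiable

From constraints 4 and 14: r ≥ s and s ≥ 4, so r ≥ 4. From constraints 1 and 12: r ≤ q and q ≤ 2, so r ≤ 2. But 2 < 4, so no value of r works.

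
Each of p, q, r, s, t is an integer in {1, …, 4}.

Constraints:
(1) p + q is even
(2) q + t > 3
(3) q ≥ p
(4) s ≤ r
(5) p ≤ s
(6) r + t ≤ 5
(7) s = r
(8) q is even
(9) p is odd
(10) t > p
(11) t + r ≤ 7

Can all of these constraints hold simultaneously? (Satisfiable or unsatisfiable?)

Unsatisfiable

Constraint 9 makes p odd and constraint 8 makes q even, so p + q must be odd. Constraint 1 says p + q is even — contradiction.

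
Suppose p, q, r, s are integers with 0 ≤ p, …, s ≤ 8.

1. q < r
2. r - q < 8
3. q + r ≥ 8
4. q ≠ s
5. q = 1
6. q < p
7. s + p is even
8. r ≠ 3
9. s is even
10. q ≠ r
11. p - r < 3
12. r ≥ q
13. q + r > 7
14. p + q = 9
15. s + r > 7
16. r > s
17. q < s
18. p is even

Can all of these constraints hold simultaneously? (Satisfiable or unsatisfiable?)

Satisfiable

Take p = 8, q = 1, r = 7, s = 2. Then constraint 2: r - q = 6; constraint 3: q + r = 8; constraint 11: p - r = 1, and every other listed constraint is also met.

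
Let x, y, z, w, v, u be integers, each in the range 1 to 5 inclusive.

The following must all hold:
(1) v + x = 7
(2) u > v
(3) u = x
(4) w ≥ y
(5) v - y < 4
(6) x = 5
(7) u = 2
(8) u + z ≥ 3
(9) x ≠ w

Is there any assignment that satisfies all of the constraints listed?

Constraint 7 fixes u = 2 and constraint 6 fixes x = 5, but constraint 3 requires u = x. Since 2 ≠ 5, contradiction.

Unsatisfiable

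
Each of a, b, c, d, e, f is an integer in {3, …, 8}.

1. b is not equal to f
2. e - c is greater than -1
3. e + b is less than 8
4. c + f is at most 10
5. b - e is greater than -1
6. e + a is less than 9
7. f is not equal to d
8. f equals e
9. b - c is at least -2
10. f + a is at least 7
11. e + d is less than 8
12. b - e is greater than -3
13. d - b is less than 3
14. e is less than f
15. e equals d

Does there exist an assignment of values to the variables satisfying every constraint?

From constraints 8 and 15, f = e = d, so f = d. But constraint 7 says f ≠ d. Contradiction.

Unsatisfiable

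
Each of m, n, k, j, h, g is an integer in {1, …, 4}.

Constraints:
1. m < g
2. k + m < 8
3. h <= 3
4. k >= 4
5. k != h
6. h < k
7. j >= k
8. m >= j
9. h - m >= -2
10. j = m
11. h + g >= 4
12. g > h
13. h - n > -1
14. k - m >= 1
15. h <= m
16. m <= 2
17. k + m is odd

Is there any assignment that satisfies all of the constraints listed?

From constraints 4 and 7: j ≥ k and k ≥ 4, so j ≥ 4. From constraints 8 and 16: j ≤ m and m ≤ 2, so j ≤ 2. But 2 < 4, so no value of j works.

Unsatisfiable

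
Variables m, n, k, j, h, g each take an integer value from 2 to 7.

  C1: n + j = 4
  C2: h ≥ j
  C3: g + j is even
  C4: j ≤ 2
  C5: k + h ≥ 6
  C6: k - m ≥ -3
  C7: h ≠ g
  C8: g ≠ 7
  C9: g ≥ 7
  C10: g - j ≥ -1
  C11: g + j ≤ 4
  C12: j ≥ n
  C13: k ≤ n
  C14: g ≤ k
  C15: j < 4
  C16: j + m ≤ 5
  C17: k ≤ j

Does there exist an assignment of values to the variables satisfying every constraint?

Unsatisfiable

From constraints 9 and 14: k ≥ g and g ≥ 7, so k ≥ 7. From constraints 4 and 17: k ≤ j and j ≤ 2, so k ≤ 2. But 2 < 7, so no value of k works.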